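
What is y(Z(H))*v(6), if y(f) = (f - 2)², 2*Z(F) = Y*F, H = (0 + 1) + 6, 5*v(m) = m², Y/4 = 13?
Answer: 233280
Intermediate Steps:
Y = 52 (Y = 4*13 = 52)
v(m) = m²/5
H = 7 (H = 1 + 6 = 7)
Z(F) = 26*F (Z(F) = (52*F)/2 = 26*F)
y(f) = (-2 + f)²
y(Z(H))*v(6) = (-2 + 26*7)²*((⅕)*6²) = (-2 + 182)²*((⅕)*36) = 180²*(36/5) = 32400*(36/5) = 233280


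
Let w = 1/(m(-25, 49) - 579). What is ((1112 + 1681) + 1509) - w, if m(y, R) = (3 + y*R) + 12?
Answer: 7696279/1789 ≈ 4302.0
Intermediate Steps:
m(y, R) = 15 + R*y (m(y, R) = (3 + R*y) + 12 = 15 + R*y)
w = -1/1789 (w = 1/((15 + 49*(-25)) - 579) = 1/((15 - 1225) - 579) = 1/(-1210 - 579) = 1/(-1789) = -1/1789 ≈ -0.00055897)
((1112 + 1681) + 1509) - w = ((1112 + 1681) + 1509) - 1*(-1/1789) = (2793 + 1509) + 1/1789 = 4302 + 1/1789 = 7696279/1789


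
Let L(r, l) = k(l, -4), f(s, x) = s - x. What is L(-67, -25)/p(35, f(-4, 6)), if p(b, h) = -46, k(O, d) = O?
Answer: 25/46 ≈ 0.54348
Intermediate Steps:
L(r, l) = l
L(-67, -25)/p(35, f(-4, 6)) = -25/(-46) = -25*(-1/46) = 25/46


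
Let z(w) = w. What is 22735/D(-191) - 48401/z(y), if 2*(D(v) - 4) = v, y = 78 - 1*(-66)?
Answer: -5135021/8784 ≈ -584.59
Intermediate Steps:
y = 144 (y = 78 + 66 = 144)
D(v) = 4 + v/2
22735/D(-191) - 48401/z(y) = 22735/(4 + (½)*(-191)) - 48401/144 = 22735/(4 - 191/2) - 48401*1/144 = 22735/(-183/2) - 48401/144 = 22735*(-2/183) - 48401/144 = -45470/183 - 48401/144 = -5135021/8784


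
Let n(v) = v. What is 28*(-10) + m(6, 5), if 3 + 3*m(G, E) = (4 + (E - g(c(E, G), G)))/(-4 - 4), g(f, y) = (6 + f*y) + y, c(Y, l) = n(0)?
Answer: -2247/8 ≈ -280.88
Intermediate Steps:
c(Y, l) = 0
g(f, y) = 6 + y + f*y
m(G, E) = -11/12 - E/24 + G/24 (m(G, E) = -1 + ((4 + (E - (6 + G + 0*G)))/(-4 - 4))/3 = -1 + ((4 + (E - (6 + G + 0)))/(-8))/3 = -1 + ((4 + (E - (6 + G)))*(-⅛))/3 = -1 + ((4 + (E + (-6 - G)))*(-⅛))/3 = -1 + ((4 + (-6 + E - G))*(-⅛))/3 = -1 + ((-2 + E - G)*(-⅛))/3 = -1 + (¼ - E/8 + G/8)/3 = -1 + (1/12 - E/24 + G/24) = -11/12 - E/24 + G/24)
28*(-10) + m(6, 5) = 28*(-10) + (-11/12 - 1/24*5 + (1/24)*6) = -280 + (-11/12 - 5/24 + ¼) = -280 - 7/8 = -2247/8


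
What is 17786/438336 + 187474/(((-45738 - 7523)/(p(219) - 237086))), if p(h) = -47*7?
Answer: 9754979605611353/11673106848 ≈ 8.3568e+5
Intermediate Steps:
p(h) = -329
17786/438336 + 187474/(((-45738 - 7523)/(p(219) - 237086))) = 17786/438336 + 187474/(((-45738 - 7523)/(-329 - 237086))) = 17786*(1/438336) + 187474/((-53261/(-237415))) = 8893/219168 + 187474/((-53261*(-1/237415))) = 8893/219168 + 187474/(53261/237415) = 8893/219168 + 187474*(237415/53261) = 8893/219168 + 44509139710/53261 = 9754979605611353/11673106848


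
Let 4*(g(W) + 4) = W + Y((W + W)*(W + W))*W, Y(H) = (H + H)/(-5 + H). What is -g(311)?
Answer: -354771153/1547516 ≈ -229.25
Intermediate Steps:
Y(H) = 2*H/(-5 + H) (Y(H) = (2*H)/(-5 + H) = 2*H/(-5 + H))
g(W) = -4 + W/4 + 2*W**3/(-5 + 4*W**2) (g(W) = -4 + (W + (2*((W + W)*(W + W))/(-5 + (W + W)*(W + W)))*W)/4 = -4 + (W + (2*((2*W)*(2*W))/(-5 + (2*W)*(2*W)))*W)/4 = -4 + (W + (2*(4*W**2)/(-5 + 4*W**2))*W)/4 = -4 + (W + (8*W**2/(-5 + 4*W**2))*W)/4 = -4 + (W + 8*W**3/(-5 + 4*W**2))/4 = -4 + (W/4 + 2*W**3/(-5 + 4*W**2)) = -4 + W/4 + 2*W**3/(-5 + 4*W**2))
-g(311) = -(8*311**3 + (-16 + 311)*(-5 + 4*311**2))/(4*(-5 + 4*311**2)) = -(8*30080231 + 295*(-5 + 4*96721))/(4*(-5 + 4*96721)) = -(240641848 + 295*(-5 + 386884))/(4*(-5 + 386884)) = -(240641848 + 295*386879)/(4*386879) = -(240641848 + 114129305)/(4*386879) = -354771153/(4*386879) = -1*354771153/1547516 = -354771153/1547516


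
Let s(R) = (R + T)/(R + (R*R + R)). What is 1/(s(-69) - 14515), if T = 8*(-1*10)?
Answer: -4623/67102994 ≈ -6.8894e-5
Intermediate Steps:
T = -80 (T = 8*(-10) = -80)
s(R) = (-80 + R)/(R² + 2*R) (s(R) = (R - 80)/(R + (R*R + R)) = (-80 + R)/(R + (R² + R)) = (-80 + R)/(R + (R + R²)) = (-80 + R)/(R² + 2*R))
1/(s(-69) - 14515) = 1/((-80 - 69)/((-69)*(2 - 69)) - 14515) = 1/(-1/69*(-149)/(-67) - 14515) = 1/(-1/69*(-1/67)*(-149) - 14515) = 1/(-149/4623 - 14515) = 1/(-67102994/4623) = -4623/67102994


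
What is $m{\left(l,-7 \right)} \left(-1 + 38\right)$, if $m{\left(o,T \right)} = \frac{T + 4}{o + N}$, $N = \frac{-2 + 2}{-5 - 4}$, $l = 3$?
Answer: $-37$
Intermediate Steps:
$N = 0$ ($N = \frac{0}{-9} = 0 \left(- \frac{1}{9}\right) = 0$)
$m{\left(o,T \right)} = \frac{4 + T}{o}$ ($m{\left(o,T \right)} = \frac{T + 4}{o + 0} = \frac{4 + T}{o}$)
$m{\left(l,-7 \right)} \left(-1 + 38\right) = \frac{4 - 7}{3} \left(-1 + 38\right) = \frac{1}{3} \left(-3\right) 37 = \left(-1\right) 37 = -37$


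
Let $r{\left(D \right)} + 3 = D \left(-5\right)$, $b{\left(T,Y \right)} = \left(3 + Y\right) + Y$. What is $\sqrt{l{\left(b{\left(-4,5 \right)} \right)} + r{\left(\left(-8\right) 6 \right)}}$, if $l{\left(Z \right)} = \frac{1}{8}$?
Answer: $\frac{\sqrt{3794}}{4} \approx 15.399$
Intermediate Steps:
$b{\left(T,Y \right)} = 3 + 2 Y$
$l{\left(Z \right)} = \frac{1}{8}$
$r{\left(D \right)} = -3 - 5 D$ ($r{\left(D \right)} = -3 + D \left(-5\right) = -3 - 5 D$)
$\sqrt{l{\left(b{\left(-4,5 \right)} \right)} + r{\left(\left(-8\right) 6 \right)}} = \sqrt{\frac{1}{8} - \left(3 + 5 \left(\left(-8\right) 6\right)\right)} = \sqrt{\frac{1}{8} - -237} = \sqrt{\frac{1}{8} + \left(-3 + 240\right)} = \sqrt{\frac{1}{8} + 237} = \sqrt{\frac{1897}{8}} = \frac{\sqrt{3794}}{4}$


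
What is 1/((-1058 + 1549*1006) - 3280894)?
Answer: -1/1723658 ≈ -5.8016e-7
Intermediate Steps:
1/((-1058 + 1549*1006) - 3280894) = 1/((-1058 + 1558294) - 3280894) = 1/(1557236 - 3280894) = 1/(-1723658) = -1/1723658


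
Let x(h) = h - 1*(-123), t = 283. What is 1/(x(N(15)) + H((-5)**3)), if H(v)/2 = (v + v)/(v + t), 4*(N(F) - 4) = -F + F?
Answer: 79/9783 ≈ 0.0080752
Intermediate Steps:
N(F) = 4 (N(F) = 4 + (-F + F)/4 = 4 + (1/4)*0 = 4 + 0 = 4)
x(h) = 123 + h (x(h) = h + 123 = 123 + h)
H(v) = 4*v/(283 + v) (H(v) = 2*((v + v)/(v + 283)) = 2*((2*v)/(283 + v)) = 2*(2*v/(283 + v)) = 4*v/(283 + v))
1/(x(N(15)) + H((-5)**3)) = 1/((123 + 4) + 4*(-5)**3/(283 + (-5)**3)) = 1/(127 + 4*(-125)/(283 - 125)) = 1/(127 + 4*(-125)/158) = 1/(127 + 4*(-125)*(1/158)) = 1/(127 - 250/79) = 1/(9783/79) = 79/9783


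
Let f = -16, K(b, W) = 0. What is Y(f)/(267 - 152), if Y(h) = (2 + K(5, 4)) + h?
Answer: -14/115 ≈ -0.12174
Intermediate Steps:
Y(h) = 2 + h (Y(h) = (2 + 0) + h = 2 + h)
Y(f)/(267 - 152) = (2 - 16)/(267 - 152) = -14/115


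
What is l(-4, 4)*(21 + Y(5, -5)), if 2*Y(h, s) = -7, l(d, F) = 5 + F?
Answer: 315/2 ≈ 157.50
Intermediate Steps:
Y(h, s) = -7/2 (Y(h, s) = (1/2)*(-7) = -7/2)
l(-4, 4)*(21 + Y(5, -5)) = (5 + 4)*(21 - 7/2) = 9*(35/2) = 315/2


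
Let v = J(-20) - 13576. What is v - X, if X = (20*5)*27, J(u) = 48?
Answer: -16228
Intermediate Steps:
X = 2700 (X = 100*27 = 2700)
v = -13528 (v = 48 - 13576 = -13528)
v - X = -13528 - 1*2700 = -13528 - 2700 = -16228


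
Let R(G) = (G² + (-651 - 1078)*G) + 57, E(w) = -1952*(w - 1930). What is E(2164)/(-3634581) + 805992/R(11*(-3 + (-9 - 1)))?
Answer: 339082690184/108129996277 ≈ 3.1359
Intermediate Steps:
E(w) = 3767360 - 1952*w (E(w) = -1952*(-1930 + w) = 3767360 - 1952*w)
R(G) = 57 + G² - 1729*G (R(G) = (G² - 1729*G) + 57 = 57 + G² - 1729*G)
E(2164)/(-3634581) + 805992/R(11*(-3 + (-9 - 1))) = (3767360 - 1952*2164)/(-3634581) + 805992/(57 + (11*(-3 + (-9 - 1)))² - 19019*(-3 + (-9 - 1))) = (3767360 - 4224128)*(-1/3634581) + 805992/(57 + (11*(-3 - 10))² - 19019*(-3 - 10)) = -456768*(-1/3634581) + 805992/(57 + (11*(-13))² - 19019*(-13)) = 152256/1211527 + 805992/(57 + (-143)² - 1729*(-143)) = 152256/1211527 + 805992/(57 + 20449 + 247247) = 152256/1211527 + 805992/267753 = 152256/1211527 + 805992*(1/267753) = 152256/1211527 + 268664/89251 = 339082690184/108129996277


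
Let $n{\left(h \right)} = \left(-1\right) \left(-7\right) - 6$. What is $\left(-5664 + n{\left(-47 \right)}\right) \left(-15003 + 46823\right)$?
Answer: $-180196660$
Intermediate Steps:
$n{\left(h \right)} = 1$ ($n{\left(h \right)} = 7 - 6 = 1$)
$\left(-5664 + n{\left(-47 \right)}\right) \left(-15003 + 46823\right) = \left(-5664 + 1\right) \left(-15003 + 46823\right) = \left(-5663\right) 31820 = -180196660$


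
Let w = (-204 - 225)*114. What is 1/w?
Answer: -1/48906 ≈ -2.0447e-5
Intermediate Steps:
w = -48906 (w = -429*114 = -48906)
1/w = 1/(-48906) = -1/48906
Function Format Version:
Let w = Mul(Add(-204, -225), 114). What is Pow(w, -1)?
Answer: Rational(-1, 48906) ≈ -2.0447e-5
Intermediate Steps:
w = -48906 (w = Mul(-429, 114) = -48906)
Pow(w, -1) = Pow(-48906, -1) = Rational(-1, 48906)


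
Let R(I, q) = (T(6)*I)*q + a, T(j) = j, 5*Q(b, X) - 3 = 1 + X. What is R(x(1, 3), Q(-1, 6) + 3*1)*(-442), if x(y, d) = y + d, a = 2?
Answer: -53924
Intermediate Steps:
Q(b, X) = ⅘ + X/5 (Q(b, X) = ⅗ + (1 + X)/5 = ⅗ + (⅕ + X/5) = ⅘ + X/5)
x(y, d) = d + y
R(I, q) = 2 + 6*I*q (R(I, q) = (6*I)*q + 2 = 6*I*q + 2 = 2 + 6*I*q)
R(x(1, 3), Q(-1, 6) + 3*1)*(-442) = (2 + 6*(3 + 1)*((⅘ + (⅕)*6) + 3*1))*(-442) = (2 + 6*4*((⅘ + 6/5) + 3))*(-442) = (2 + 6*4*(2 + 3))*(-442) = (2 + 6*4*5)*(-442) = (2 + 120)*(-442) = 122*(-442) = -53924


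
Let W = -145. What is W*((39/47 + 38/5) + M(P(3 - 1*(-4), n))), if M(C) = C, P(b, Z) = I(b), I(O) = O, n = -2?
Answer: -105154/47 ≈ -2237.3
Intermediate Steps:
P(b, Z) = b
W*((39/47 + 38/5) + M(P(3 - 1*(-4), n))) = -145*((39/47 + 38/5) + (3 - 1*(-4))) = -145*((39*(1/47) + 38*(1/5)) + (3 + 4)) = -145*((39/47 + 38/5) + 7) = -145*(1981/235 + 7) = -145*3626/235 = -105154/47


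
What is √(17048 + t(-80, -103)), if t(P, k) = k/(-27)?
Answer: √1381197/9 ≈ 130.58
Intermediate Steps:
t(P, k) = -k/27
√(17048 + t(-80, -103)) = √(17048 - 1/27*(-103)) = √(17048 + 103/27) = √(460399/27) = √1381197/9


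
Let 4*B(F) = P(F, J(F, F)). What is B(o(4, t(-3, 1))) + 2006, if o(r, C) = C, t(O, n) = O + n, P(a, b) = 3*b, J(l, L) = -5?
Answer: 8009/4 ≈ 2002.3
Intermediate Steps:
B(F) = -15/4 (B(F) = (3*(-5))/4 = (¼)*(-15) = -15/4)
B(o(4, t(-3, 1))) + 2006 = -15/4 + 2006 = 8009/4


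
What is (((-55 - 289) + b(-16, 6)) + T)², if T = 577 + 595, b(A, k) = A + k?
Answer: 669124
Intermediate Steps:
T = 1172
(((-55 - 289) + b(-16, 6)) + T)² = (((-55 - 289) + (-16 + 6)) + 1172)² = ((-344 - 10) + 1172)² = (-354 + 1172)² = 818² = 669124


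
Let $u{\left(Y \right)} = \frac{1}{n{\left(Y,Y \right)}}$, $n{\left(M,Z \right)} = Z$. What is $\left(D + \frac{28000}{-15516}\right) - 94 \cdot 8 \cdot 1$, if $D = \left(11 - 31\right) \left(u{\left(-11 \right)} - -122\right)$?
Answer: $- \frac{136198868}{42669} \approx -3192.0$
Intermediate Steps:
$u{\left(Y \right)} = \frac{1}{Y}$
$D = - \frac{26820}{11}$ ($D = \left(11 - 31\right) \left(\frac{1}{-11} - -122\right) = - 20 \left(- \frac{1}{11} + 122\right) = \left(-20\right) \frac{1341}{11} = - \frac{26820}{11} \approx -2438.2$)
$\left(D + \frac{28000}{-15516}\right) - 94 \cdot 8 \cdot 1 = \left(- \frac{26820}{11} + \frac{28000}{-15516}\right) - 94 \cdot 8 \cdot 1 = \left(- \frac{26820}{11} + 28000 \left(- \frac{1}{15516}\right)\right) - 752 = \left(- \frac{26820}{11} - \frac{7000}{3879}\right) - 752 = - \frac{104111780}{42669} - 752 = - \frac{136198868}{42669}$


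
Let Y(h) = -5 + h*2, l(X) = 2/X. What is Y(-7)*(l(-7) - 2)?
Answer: 304/7 ≈ 43.429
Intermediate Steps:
Y(h) = -5 + 2*h
Y(-7)*(l(-7) - 2) = (-5 + 2*(-7))*(2/(-7) - 2) = (-5 - 14)*(2*(-⅐) - 2) = -19*(-2/7 - 2) = -19*(-16/7) = 304/7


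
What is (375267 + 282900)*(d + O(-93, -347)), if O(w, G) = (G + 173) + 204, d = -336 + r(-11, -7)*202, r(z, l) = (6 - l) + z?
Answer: 64500366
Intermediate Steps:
r(z, l) = 6 + z - l
d = 68 (d = -336 + (6 - 11 - 1*(-7))*202 = -336 + (6 - 11 + 7)*202 = -336 + 2*202 = -336 + 404 = 68)
O(w, G) = 377 + G (O(w, G) = (173 + G) + 204 = 377 + G)
(375267 + 282900)*(d + O(-93, -347)) = (375267 + 282900)*(68 + (377 - 347)) = 658167*(68 + 30) = 658167*98 = 64500366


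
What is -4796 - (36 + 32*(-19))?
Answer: -4224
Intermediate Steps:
-4796 - (36 + 32*(-19)) = -4796 - (36 - 608) = -4796 - 1*(-572) = -4796 + 572 = -4224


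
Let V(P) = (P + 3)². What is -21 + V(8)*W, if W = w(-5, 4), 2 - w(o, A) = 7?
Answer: -626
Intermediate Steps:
w(o, A) = -5 (w(o, A) = 2 - 1*7 = 2 - 7 = -5)
W = -5
V(P) = (3 + P)²
-21 + V(8)*W = -21 + (3 + 8)²*(-5) = -21 + 11²*(-5) = -21 + 121*(-5) = -21 - 605 = -626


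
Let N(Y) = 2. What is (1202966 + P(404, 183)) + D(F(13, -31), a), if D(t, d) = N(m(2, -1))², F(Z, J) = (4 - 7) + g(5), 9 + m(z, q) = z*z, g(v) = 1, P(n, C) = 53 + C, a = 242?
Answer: 1203206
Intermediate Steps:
m(z, q) = -9 + z² (m(z, q) = -9 + z*z = -9 + z²)
F(Z, J) = -2 (F(Z, J) = (4 - 7) + 1 = -3 + 1 = -2)
D(t, d) = 4 (D(t, d) = 2² = 4)
(1202966 + P(404, 183)) + D(F(13, -31), a) = (1202966 + (53 + 183)) + 4 = (1202966 + 236) + 4 = 1203202 + 4 = 1203206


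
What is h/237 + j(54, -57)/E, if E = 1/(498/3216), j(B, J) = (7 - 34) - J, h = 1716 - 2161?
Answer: 175805/63516 ≈ 2.7679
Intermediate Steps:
h = -445
j(B, J) = -27 - J
E = 536/83 (E = 1/(498*(1/3216)) = 1/(83/536) = 536/83 ≈ 6.4578)
h/237 + j(54, -57)/E = -445/237 + (-27 - 1*(-57))/(536/83) = -445*1/237 + (-27 + 57)*(83/536) = -445/237 + 30*(83/536) = -445/237 + 1245/268 = 175805/63516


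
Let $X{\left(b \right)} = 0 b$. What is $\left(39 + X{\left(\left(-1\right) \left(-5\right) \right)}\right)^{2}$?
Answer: $1521$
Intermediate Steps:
$X{\left(b \right)} = 0$
$\left(39 + X{\left(\left(-1\right) \left(-5\right) \right)}\right)^{2} = \left(39 + 0\right)^{2} = 39^{2} = 1521$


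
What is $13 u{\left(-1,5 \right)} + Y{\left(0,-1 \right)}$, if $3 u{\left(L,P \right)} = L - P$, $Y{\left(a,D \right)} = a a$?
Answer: $-26$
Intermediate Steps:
$Y{\left(a,D \right)} = a^{2}$
$u{\left(L,P \right)} = - \frac{P}{3} + \frac{L}{3}$ ($u{\left(L,P \right)} = \frac{L - P}{3} = - \frac{P}{3} + \frac{L}{3}$)
$13 u{\left(-1,5 \right)} + Y{\left(0,-1 \right)} = 13 \left(\left(- \frac{1}{3}\right) 5 + \frac{1}{3} \left(-1\right)\right) + 0^{2} = 13 \left(- \frac{5}{3} - \frac{1}{3}\right) + 0 = 13 \left(-2\right) + 0 = -26 + 0 = -26$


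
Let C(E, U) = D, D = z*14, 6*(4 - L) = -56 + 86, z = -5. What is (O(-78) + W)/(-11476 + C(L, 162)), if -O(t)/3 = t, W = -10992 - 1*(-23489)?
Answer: -12731/11546 ≈ -1.1026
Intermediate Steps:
W = 12497 (W = -10992 + 23489 = 12497)
O(t) = -3*t
L = -1 (L = 4 - (-56 + 86)/6 = 4 - ⅙*30 = 4 - 5 = -1)
D = -70 (D = -5*14 = -70)
C(E, U) = -70
(O(-78) + W)/(-11476 + C(L, 162)) = (-3*(-78) + 12497)/(-11476 - 70) = (234 + 12497)/(-11546) = 12731*(-1/11546) = -12731/11546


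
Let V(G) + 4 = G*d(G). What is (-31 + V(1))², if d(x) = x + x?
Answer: 1089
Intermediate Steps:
d(x) = 2*x
V(G) = -4 + 2*G² (V(G) = -4 + G*(2*G) = -4 + 2*G²)
(-31 + V(1))² = (-31 + (-4 + 2*1²))² = (-31 + (-4 + 2*1))² = (-31 + (-4 + 2))² = (-31 - 2)² = (-33)² = 1089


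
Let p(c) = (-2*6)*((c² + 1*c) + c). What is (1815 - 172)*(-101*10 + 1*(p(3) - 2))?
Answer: -1958456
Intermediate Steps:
p(c) = -24*c - 12*c² (p(c) = -12*((c² + c) + c) = -12*((c + c²) + c) = -12*(c² + 2*c) = -24*c - 12*c²)
(1815 - 172)*(-101*10 + 1*(p(3) - 2)) = (1815 - 172)*(-101*10 + 1*(-12*3*(2 + 3) - 2)) = 1643*(-1010 + 1*(-12*3*5 - 2)) = 1643*(-1010 + 1*(-180 - 2)) = 1643*(-1010 + 1*(-182)) = 1643*(-1010 - 182) = 1643*(-1192) = -1958456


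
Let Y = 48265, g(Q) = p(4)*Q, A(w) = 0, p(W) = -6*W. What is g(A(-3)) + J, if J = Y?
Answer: 48265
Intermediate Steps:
g(Q) = -24*Q (g(Q) = (-6*4)*Q = -24*Q)
J = 48265
g(A(-3)) + J = -24*0 + 48265 = 0 + 48265 = 48265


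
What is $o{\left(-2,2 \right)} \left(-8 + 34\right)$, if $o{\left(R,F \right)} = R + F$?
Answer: $0$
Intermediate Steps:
$o{\left(R,F \right)} = F + R$
$o{\left(-2,2 \right)} \left(-8 + 34\right) = \left(2 - 2\right) \left(-8 + 34\right) = 0 \cdot 26 = 0$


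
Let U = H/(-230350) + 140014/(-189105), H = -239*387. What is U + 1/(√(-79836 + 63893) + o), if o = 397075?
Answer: (-421752461*√15943 + 167466113870525*I)/(1244581050*(√15943 - 397075*I)) ≈ -0.33887 - 8.0081e-10*I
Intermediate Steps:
H = -92493
U = -421752461/1244581050 (U = -92493/(-230350) + 140014/(-189105) = -92493*(-1/230350) + 140014*(-1/189105) = 92493/230350 - 20002/27015 = -421752461/1244581050 ≈ -0.33887)
U + 1/(√(-79836 + 63893) + o) = -421752461/1244581050 + 1/(√(-79836 + 63893) + 397075) = -421752461/1244581050 + 1/(√(-15943) + 397075) = -421752461/1244581050 + 1/(I*√15943 + 397075) = -421752461/1244581050 + 1/(397075 + I*√15943)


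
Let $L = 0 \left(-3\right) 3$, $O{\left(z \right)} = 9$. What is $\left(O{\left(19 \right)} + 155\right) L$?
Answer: $0$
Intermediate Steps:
$L = 0$ ($L = 0 \cdot 3 = 0$)
$\left(O{\left(19 \right)} + 155\right) L = \left(9 + 155\right) 0 = 164 \cdot 0 = 0$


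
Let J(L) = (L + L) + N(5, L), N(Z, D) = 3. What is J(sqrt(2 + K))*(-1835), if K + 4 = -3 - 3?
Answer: -5505 - 7340*I*sqrt(2) ≈ -5505.0 - 10380.0*I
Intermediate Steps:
K = -10 (K = -4 + (-3 - 3) = -4 - 6 = -10)
J(L) = 3 + 2*L (J(L) = (L + L) + 3 = 2*L + 3 = 3 + 2*L)
J(sqrt(2 + K))*(-1835) = (3 + 2*sqrt(2 - 10))*(-1835) = (3 + 2*sqrt(-8))*(-1835) = (3 + 2*(2*I*sqrt(2)))*(-1835) = (3 + 4*I*sqrt(2))*(-1835) = -5505 - 7340*I*sqrt(2)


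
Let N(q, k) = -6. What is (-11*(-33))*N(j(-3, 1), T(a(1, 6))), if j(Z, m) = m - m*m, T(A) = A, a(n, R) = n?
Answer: -2178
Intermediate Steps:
j(Z, m) = m - m²
(-11*(-33))*N(j(-3, 1), T(a(1, 6))) = -11*(-33)*(-6) = 363*(-6) = -2178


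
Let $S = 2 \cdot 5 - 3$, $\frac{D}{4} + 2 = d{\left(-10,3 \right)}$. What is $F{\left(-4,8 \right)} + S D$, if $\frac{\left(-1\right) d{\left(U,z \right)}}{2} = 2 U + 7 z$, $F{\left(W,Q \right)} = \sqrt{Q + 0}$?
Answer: $-112 + 2 \sqrt{2} \approx -109.17$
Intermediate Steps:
$F{\left(W,Q \right)} = \sqrt{Q}$
$d{\left(U,z \right)} = - 14 z - 4 U$ ($d{\left(U,z \right)} = - 2 \left(2 U + 7 z\right) = - 14 z - 4 U$)
$D = -16$ ($D = -8 + 4 \left(\left(-14\right) 3 - -40\right) = -8 + 4 \left(-42 + 40\right) = -8 + 4 \left(-2\right) = -8 - 8 = -16$)
$S = 7$ ($S = 10 - 3 = 7$)
$F{\left(-4,8 \right)} + S D = \sqrt{8} + 7 \left(-16\right) = 2 \sqrt{2} - 112 = -112 + 2 \sqrt{2}$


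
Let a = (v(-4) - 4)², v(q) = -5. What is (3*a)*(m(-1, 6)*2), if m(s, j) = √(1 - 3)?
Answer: 486*I*√2 ≈ 687.31*I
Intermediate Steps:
m(s, j) = I*√2 (m(s, j) = √(-2) = I*√2)
a = 81 (a = (-5 - 4)² = (-9)² = 81)
(3*a)*(m(-1, 6)*2) = (3*81)*((I*√2)*2) = 243*(2*I*√2) = 486*I*√2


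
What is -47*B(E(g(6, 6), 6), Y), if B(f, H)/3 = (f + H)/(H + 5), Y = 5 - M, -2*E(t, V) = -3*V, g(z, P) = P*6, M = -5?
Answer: -893/5 ≈ -178.60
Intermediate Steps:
g(z, P) = 6*P
E(t, V) = 3*V/2 (E(t, V) = -(-3)*V/2 = 3*V/2)
Y = 10 (Y = 5 - 1*(-5) = 5 + 5 = 10)
B(f, H) = 3*(H + f)/(5 + H) (B(f, H) = 3*((f + H)/(H + 5)) = 3*((H + f)/(5 + H)) = 3*(H + f)/(5 + H))
-47*B(E(g(6, 6), 6), Y) = -141*(10 + (3/2)*6)/(5 + 10) = -141*(10 + 9)/15 = -141*19/15 = -47*19/5 = -893/5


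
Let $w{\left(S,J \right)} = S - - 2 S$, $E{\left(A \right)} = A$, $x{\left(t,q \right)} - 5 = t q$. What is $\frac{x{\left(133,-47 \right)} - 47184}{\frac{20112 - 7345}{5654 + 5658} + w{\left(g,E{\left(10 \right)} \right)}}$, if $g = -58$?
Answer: $\frac{604400160}{1955521} \approx 309.07$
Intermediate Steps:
$x{\left(t,q \right)} = 5 + q t$ ($x{\left(t,q \right)} = 5 + t q = 5 + q t$)
$w{\left(S,J \right)} = 3 S$ ($w{\left(S,J \right)} = S + 2 S = 3 S$)
$\frac{x{\left(133,-47 \right)} - 47184}{\frac{20112 - 7345}{5654 + 5658} + w{\left(g,E{\left(10 \right)} \right)}} = \frac{\left(5 - 6251\right) - 47184}{\frac{20112 - 7345}{5654 + 5658} + 3 \left(-58\right)} = \frac{\left(5 - 6251\right) - 47184}{\frac{12767}{11312} - 174} = \frac{-6246 - 47184}{12767 \cdot \frac{1}{11312} - 174} = - \frac{53430}{\frac{12767}{11312} - 174} = - \frac{53430}{- \frac{1955521}{11312}} = \left(-53430\right) \left(- \frac{11312}{1955521}\right) = \frac{604400160}{1955521}$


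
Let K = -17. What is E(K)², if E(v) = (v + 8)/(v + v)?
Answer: 81/1156 ≈ 0.070069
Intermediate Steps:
E(v) = (8 + v)/(2*v) (E(v) = (8 + v)/((2*v)) = (8 + v)*(1/(2*v)) = (8 + v)/(2*v))
E(K)² = ((½)*(8 - 17)/(-17))² = ((½)*(-1/17)*(-9))² = (9/34)² = 81/1156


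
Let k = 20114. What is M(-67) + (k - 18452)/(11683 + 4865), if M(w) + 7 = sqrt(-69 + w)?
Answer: -19029/2758 + 2*I*sqrt(34) ≈ -6.8996 + 11.662*I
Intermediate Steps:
M(w) = -7 + sqrt(-69 + w)
M(-67) + (k - 18452)/(11683 + 4865) = (-7 + sqrt(-69 - 67)) + (20114 - 18452)/(11683 + 4865) = (-7 + sqrt(-136)) + 1662/16548 = (-7 + 2*I*sqrt(34)) + 1662*(1/16548) = (-7 + 2*I*sqrt(34)) + 277/2758 = -19029/2758 + 2*I*sqrt(34)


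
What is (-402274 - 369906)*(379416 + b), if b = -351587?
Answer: -21488997220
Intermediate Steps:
(-402274 - 369906)*(379416 + b) = (-402274 - 369906)*(379416 - 351587) = -772180*27829 = -21488997220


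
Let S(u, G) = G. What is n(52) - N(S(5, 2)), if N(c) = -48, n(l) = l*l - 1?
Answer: 2751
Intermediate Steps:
n(l) = -1 + l² (n(l) = l² - 1 = -1 + l²)
n(52) - N(S(5, 2)) = (-1 + 52²) - 1*(-48) = (-1 + 2704) + 48 = 2703 + 48 = 2751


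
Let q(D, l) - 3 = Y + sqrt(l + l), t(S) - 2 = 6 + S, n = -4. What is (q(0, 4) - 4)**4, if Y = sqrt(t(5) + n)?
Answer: 272 + 192*sqrt(2) ≈ 543.53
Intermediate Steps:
t(S) = 8 + S (t(S) = 2 + (6 + S) = 8 + S)
Y = 3 (Y = sqrt((8 + 5) - 4) = sqrt(13 - 4) = sqrt(9) = 3)
q(D, l) = 6 + sqrt(2)*sqrt(l) (q(D, l) = 3 + (3 + sqrt(l + l)) = 3 + (3 + sqrt(2*l)) = 3 + (3 + sqrt(2)*sqrt(l)) = 6 + sqrt(2)*sqrt(l))
(q(0, 4) - 4)**4 = ((6 + sqrt(2)*sqrt(4)) - 4)**4 = ((6 + sqrt(2)*2) - 4)**4 = ((6 + 2*sqrt(2)) - 4)**4 = (2 + 2*sqrt(2))**4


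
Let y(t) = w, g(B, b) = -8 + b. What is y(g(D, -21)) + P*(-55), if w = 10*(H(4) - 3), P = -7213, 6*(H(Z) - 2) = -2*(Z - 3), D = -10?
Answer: 1190105/3 ≈ 3.9670e+5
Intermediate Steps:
H(Z) = 3 - Z/3 (H(Z) = 2 + (-2*(Z - 3))/6 = 2 + (-2*(-3 + Z))/6 = 2 + (6 - 2*Z)/6 = 2 + (1 - Z/3) = 3 - Z/3)
w = -40/3 (w = 10*((3 - ⅓*4) - 3) = 10*((3 - 4/3) - 3) = 10*(5/3 - 3) = 10*(-4/3) = -40/3 ≈ -13.333)
y(t) = -40/3
y(g(D, -21)) + P*(-55) = -40/3 - 7213*(-55) = -40/3 + 396715 = 1190105/3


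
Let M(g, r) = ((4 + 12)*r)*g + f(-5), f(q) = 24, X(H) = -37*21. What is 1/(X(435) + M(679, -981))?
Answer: -1/10658337 ≈ -9.3823e-8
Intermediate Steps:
X(H) = -777
M(g, r) = 24 + 16*g*r (M(g, r) = ((4 + 12)*r)*g + 24 = (16*r)*g + 24 = 16*g*r + 24 = 24 + 16*g*r)
1/(X(435) + M(679, -981)) = 1/(-777 + (24 + 16*679*(-981))) = 1/(-777 + (24 - 10657584)) = 1/(-777 - 10657560) = 1/(-10658337) = -1/10658337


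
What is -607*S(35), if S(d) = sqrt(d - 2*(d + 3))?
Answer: -607*I*sqrt(41) ≈ -3886.7*I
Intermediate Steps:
S(d) = sqrt(-6 - d) (S(d) = sqrt(d - 2*(3 + d)) = sqrt(d + (-6 - 2*d)) = sqrt(-6 - d))
-607*S(35) = -607*sqrt(-6 - 1*35) = -607*sqrt(-6 - 35) = -607*I*sqrt(41)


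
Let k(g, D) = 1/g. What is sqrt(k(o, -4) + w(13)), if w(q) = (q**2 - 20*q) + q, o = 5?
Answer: I*sqrt(1945)/5 ≈ 8.8204*I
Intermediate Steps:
w(q) = q**2 - 19*q
sqrt(k(o, -4) + w(13)) = sqrt(1/5 + 13*(-19 + 13)) = sqrt(1/5 + 13*(-6)) = sqrt(1/5 - 78) = sqrt(-389/5) = I*sqrt(1945)/5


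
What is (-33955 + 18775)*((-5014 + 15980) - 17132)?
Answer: 93599880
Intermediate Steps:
(-33955 + 18775)*((-5014 + 15980) - 17132) = -15180*(10966 - 17132) = -15180*(-6166) = 93599880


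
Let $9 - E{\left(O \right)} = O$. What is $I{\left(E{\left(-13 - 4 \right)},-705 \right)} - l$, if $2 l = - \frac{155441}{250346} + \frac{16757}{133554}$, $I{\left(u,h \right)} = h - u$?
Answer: $- \frac{6108122604827}{8358677421} \approx -730.75$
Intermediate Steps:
$E{\left(O \right)} = 9 - O$
$l = - \frac{2070589924}{8358677421}$ ($l = \frac{- \frac{155441}{250346} + \frac{16757}{133554}}{2} = \frac{1}{2} \left(- \frac{4141179848}{8358677421}\right) = - \frac{2070589924}{8358677421} \approx -0.24772$)
$I{\left(E{\left(-13 - 4 \right)},-705 \right)} - l = \left(-705 - \left(9 - \left(-13 - 4\right)\right)\right) - - \frac{2070589924}{8358677421} = \left(-705 - \left(9 - -17\right)\right) + \frac{2070589924}{8358677421} = \left(-705 - \left(9 + 17\right)\right) + \frac{2070589924}{8358677421} = \left(-705 - 26\right) + \frac{2070589924}{8358677421} = -731 + \frac{2070589924}{8358677421} = - \frac{6108122604827}{8358677421}$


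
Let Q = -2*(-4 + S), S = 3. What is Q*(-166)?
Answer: -332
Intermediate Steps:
Q = 2 (Q = -2*(-4 + 3) = -2*(-1) = 2)
Q*(-166) = 2*(-166) = -332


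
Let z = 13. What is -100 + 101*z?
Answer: 1213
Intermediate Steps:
-100 + 101*z = -100 + 101*13 = -100 + 1313 = 1213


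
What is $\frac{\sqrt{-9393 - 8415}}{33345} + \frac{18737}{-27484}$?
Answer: $- \frac{18737}{27484} + \frac{4 i \sqrt{1113}}{33345} \approx -0.68174 + 0.004002 i$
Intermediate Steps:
$\frac{\sqrt{-9393 - 8415}}{33345} + \frac{18737}{-27484} = \sqrt{-9393 - 8415} \cdot \frac{1}{33345} + 18737 \left(- \frac{1}{27484}\right) = \sqrt{-17808} \cdot \frac{1}{33345} - \frac{18737}{27484} = 4 i \sqrt{1113} \cdot \frac{1}{33345} - \frac{18737}{27484} = \frac{4 i \sqrt{1113}}{33345} - \frac{18737}{27484} = - \frac{18737}{27484} + \frac{4 i \sqrt{1113}}{33345}$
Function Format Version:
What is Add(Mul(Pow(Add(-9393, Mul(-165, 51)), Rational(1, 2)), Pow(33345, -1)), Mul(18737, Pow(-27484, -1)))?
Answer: Add(Rational(-18737, 27484), Mul(Rational(4, 33345), I, Pow(1113, Rational(1, 2)))) ≈ Add(-0.68174, Mul(0.0040020, I))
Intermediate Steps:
Add(Mul(Pow(Add(-9393, Mul(-165, 51)), Rational(1, 2)), Pow(33345, -1)), Mul(18737, Pow(-27484, -1))) = Add(Mul(Pow(Add(-9393, -8415), Rational(1, 2)), Rational(1, 33345)), Mul(18737, Rational(-1, 27484))) = Add(Mul(Pow(-17808, Rational(1, 2)), Rational(1, 33345)), Rational(-18737, 27484)) = Add(Mul(Mul(4, I, Pow(1113, Rational(1, 2))), Rational(1, 33345)), Rational(-18737, 27484)) = Add(Mul(Rational(4, 33345), I, Pow(1113, Rational(1, 2))), Rational(-18737, 27484)) = Add(Rational(-18737, 27484), Mul(Rational(4, 33345), I, Pow(1113, Rational(1, 2))))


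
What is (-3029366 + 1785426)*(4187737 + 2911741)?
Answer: -8831324663320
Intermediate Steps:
(-3029366 + 1785426)*(4187737 + 2911741) = -1243940*7099478 = -8831324663320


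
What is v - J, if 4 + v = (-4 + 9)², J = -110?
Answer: 131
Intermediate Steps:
v = 21 (v = -4 + (-4 + 9)² = -4 + 5² = -4 + 25 = 21)
v - J = 21 - 1*(-110) = 21 + 110 = 131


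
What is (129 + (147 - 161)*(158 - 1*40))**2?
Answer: 2319529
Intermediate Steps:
(129 + (147 - 161)*(158 - 1*40))**2 = (129 - 14*(158 - 40))**2 = (129 - 14*118)**2 = (129 - 1652)**2 = (-1523)**2 = 2319529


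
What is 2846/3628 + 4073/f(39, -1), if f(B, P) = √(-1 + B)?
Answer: 1423/1814 + 4073*√38/38 ≈ 661.51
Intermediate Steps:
2846/3628 + 4073/f(39, -1) = 2846/3628 + 4073/(√(-1 + 39)) = 2846*(1/3628) + 4073/(√38) = 1423/1814 + 4073*(√38/38) = 1423/1814 + 4073*√38/38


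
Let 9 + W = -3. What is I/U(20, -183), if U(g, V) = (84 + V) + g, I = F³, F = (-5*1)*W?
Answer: -216000/79 ≈ -2734.2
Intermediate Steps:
W = -12 (W = -9 - 3 = -12)
F = 60 (F = -5*1*(-12) = -5*(-12) = 60)
I = 216000 (I = 60³ = 216000)
U(g, V) = 84 + V + g
I/U(20, -183) = 216000/(84 - 183 + 20) = 216000/(-79) = 216000*(-1/79) = -216000/79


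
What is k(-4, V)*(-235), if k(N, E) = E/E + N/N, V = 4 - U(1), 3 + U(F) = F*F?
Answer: -470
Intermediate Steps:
U(F) = -3 + F**2 (U(F) = -3 + F*F = -3 + F**2)
V = 6 (V = 4 - (-3 + 1**2) = 4 - (-3 + 1) = 4 - 1*(-2) = 4 + 2 = 6)
k(N, E) = 2 (k(N, E) = 1 + 1 = 2)
k(-4, V)*(-235) = 2*(-235) = -470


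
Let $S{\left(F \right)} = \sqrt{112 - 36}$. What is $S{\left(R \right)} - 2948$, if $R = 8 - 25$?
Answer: $-2948 + 2 \sqrt{19} \approx -2939.3$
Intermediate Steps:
$R = -17$ ($R = 8 - 25 = -17$)
$S{\left(F \right)} = 2 \sqrt{19}$ ($S{\left(F \right)} = \sqrt{76} = 2 \sqrt{19}$)
$S{\left(R \right)} - 2948 = 2 \sqrt{19} - 2948 = -2948 + 2 \sqrt{19}$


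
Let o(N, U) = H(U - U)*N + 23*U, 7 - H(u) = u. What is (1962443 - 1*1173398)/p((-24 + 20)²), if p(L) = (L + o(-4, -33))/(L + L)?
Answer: -8416480/257 ≈ -32749.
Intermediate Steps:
H(u) = 7 - u
o(N, U) = 7*N + 23*U (o(N, U) = (7 - (U - U))*N + 23*U = (7 - 1*0)*N + 23*U = (7 + 0)*N + 23*U = 7*N + 23*U)
p(L) = (-787 + L)/(2*L) (p(L) = (L + (7*(-4) + 23*(-33)))/(L + L) = (L + (-28 - 759))/((2*L)) = (L - 787)*(1/(2*L)) = (-787 + L)*(1/(2*L)) = (-787 + L)/(2*L))
(1962443 - 1*1173398)/p((-24 + 20)²) = (1962443 - 1*1173398)/(((-787 + (-24 + 20)²)/(2*((-24 + 20)²)))) = (1962443 - 1173398)/(((-787 + (-4)²)/(2*((-4)²)))) = 789045/(((½)*(-787 + 16)/16)) = 789045/(((½)*(1/16)*(-771))) = 789045/(-771/32) = 789045*(-32/771) = -8416480/257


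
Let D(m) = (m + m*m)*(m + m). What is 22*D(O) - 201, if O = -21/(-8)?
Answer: 114951/128 ≈ 898.05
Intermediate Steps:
O = 21/8 (O = -21*(-⅛) = 21/8 ≈ 2.6250)
D(m) = 2*m*(m + m²) (D(m) = (m + m²)*(2*m) = 2*m*(m + m²))
22*D(O) - 201 = 22*(2*(21/8)²*(1 + 21/8)) - 201 = 22*(2*(441/64)*(29/8)) - 201 = 22*(12789/256) - 201 = 140679/128 - 201 = 114951/128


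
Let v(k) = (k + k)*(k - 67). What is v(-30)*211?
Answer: 1228020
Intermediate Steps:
v(k) = 2*k*(-67 + k) (v(k) = (2*k)*(-67 + k) = 2*k*(-67 + k))
v(-30)*211 = (2*(-30)*(-67 - 30))*211 = (2*(-30)*(-97))*211 = 5820*211 = 1228020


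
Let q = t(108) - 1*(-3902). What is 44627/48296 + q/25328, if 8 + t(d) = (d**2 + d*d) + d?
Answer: 76570073/38226284 ≈ 2.0031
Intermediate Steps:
t(d) = -8 + d + 2*d**2 (t(d) = -8 + ((d**2 + d*d) + d) = -8 + ((d**2 + d**2) + d) = -8 + (2*d**2 + d) = -8 + (d + 2*d**2) = -8 + d + 2*d**2)
q = 27330 (q = (-8 + 108 + 2*108**2) - 1*(-3902) = (-8 + 108 + 2*11664) + 3902 = (-8 + 108 + 23328) + 3902 = 23428 + 3902 = 27330)
44627/48296 + q/25328 = 44627/48296 + 27330/25328 = 44627*(1/48296) + 27330*(1/25328) = 44627/48296 + 13665/12664 = 76570073/38226284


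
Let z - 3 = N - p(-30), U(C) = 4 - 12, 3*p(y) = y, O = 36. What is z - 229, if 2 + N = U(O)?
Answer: -226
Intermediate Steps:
p(y) = y/3
U(C) = -8
N = -10 (N = -2 - 8 = -10)
z = 3 (z = 3 + (-10 - (-30)/3) = 3 + (-10 - 1*(-10)) = 3 + (-10 + 10) = 3 + 0 = 3)
z - 229 = 3 - 229 = -226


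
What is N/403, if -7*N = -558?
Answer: 18/91 ≈ 0.19780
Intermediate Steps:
N = 558/7 (N = -⅐*(-558) = 558/7 ≈ 79.714)
N/403 = (558/7)/403 = (558/7)*(1/403) = 18/91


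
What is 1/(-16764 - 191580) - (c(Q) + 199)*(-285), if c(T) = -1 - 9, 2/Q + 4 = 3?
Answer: 11222449559/208344 ≈ 53865.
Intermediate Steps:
Q = -2 (Q = 2/(-4 + 3) = 2/(-1) = 2*(-1) = -2)
c(T) = -10
1/(-16764 - 191580) - (c(Q) + 199)*(-285) = 1/(-16764 - 191580) - (-10 + 199)*(-285) = 1/(-208344) - 189*(-285) = -1/208344 - 1*(-53865) = -1/208344 + 53865 = 11222449559/208344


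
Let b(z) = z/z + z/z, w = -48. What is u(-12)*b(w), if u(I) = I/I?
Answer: 2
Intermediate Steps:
b(z) = 2 (b(z) = 1 + 1 = 2)
u(I) = 1
u(-12)*b(w) = 1*2 = 2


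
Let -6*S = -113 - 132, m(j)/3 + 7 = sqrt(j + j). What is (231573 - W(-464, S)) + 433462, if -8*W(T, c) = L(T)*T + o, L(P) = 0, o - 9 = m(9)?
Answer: 1330067/2 + 9*sqrt(2)/8 ≈ 6.6504e+5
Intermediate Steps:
m(j) = -21 + 3*sqrt(2)*sqrt(j) (m(j) = -21 + 3*sqrt(j + j) = -21 + 3*sqrt(2*j) = -21 + 3*(sqrt(2)*sqrt(j)) = -21 + 3*sqrt(2)*sqrt(j))
o = -12 + 9*sqrt(2) (o = 9 + (-21 + 3*sqrt(2)*sqrt(9)) = 9 + (-21 + 3*sqrt(2)*3) = 9 + (-21 + 9*sqrt(2)) = -12 + 9*sqrt(2) ≈ 0.72792)
S = 245/6 (S = -(-113 - 132)/6 = -1/6*(-245) = 245/6 ≈ 40.833)
W(T, c) = 3/2 - 9*sqrt(2)/8 (W(T, c) = -(0*T + (-12 + 9*sqrt(2)))/8 = -(0 + (-12 + 9*sqrt(2)))/8 = -(-12 + 9*sqrt(2))/8 = 3/2 - 9*sqrt(2)/8)
(231573 - W(-464, S)) + 433462 = (231573 - (3/2 - 9*sqrt(2)/8)) + 433462 = (231573 + (-3/2 + 9*sqrt(2)/8)) + 433462 = (463143/2 + 9*sqrt(2)/8) + 433462 = 1330067/2 + 9*sqrt(2)/8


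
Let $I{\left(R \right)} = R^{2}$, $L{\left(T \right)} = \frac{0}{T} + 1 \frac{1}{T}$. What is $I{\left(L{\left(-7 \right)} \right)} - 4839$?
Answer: $- \frac{237110}{49} \approx -4839.0$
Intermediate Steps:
$L{\left(T \right)} = \frac{1}{T}$ ($L{\left(T \right)} = 0 + \frac{1}{T} = \frac{1}{T}$)
$I{\left(L{\left(-7 \right)} \right)} - 4839 = \left(\frac{1}{-7}\right)^{2} - 4839 = \left(- \frac{1}{7}\right)^{2} - 4839 = \frac{1}{49} - 4839 = - \frac{237110}{49}$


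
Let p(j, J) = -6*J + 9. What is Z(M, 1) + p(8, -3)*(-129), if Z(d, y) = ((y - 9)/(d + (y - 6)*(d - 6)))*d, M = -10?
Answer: -24373/7 ≈ -3481.9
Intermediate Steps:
p(j, J) = 9 - 6*J
Z(d, y) = d*(-9 + y)/(d + (-6 + d)*(-6 + y)) (Z(d, y) = ((-9 + y)/(d + (-6 + y)*(-6 + d)))*d = ((-9 + y)/(d + (-6 + d)*(-6 + y)))*d = d*(-9 + y)/(d + (-6 + d)*(-6 + y)))
Z(M, 1) + p(8, -3)*(-129) = -10*(-9 + 1)/(36 - 6*1 - 5*(-10) - 10*1) + (9 - 6*(-3))*(-129) = -10*(-8)/(36 - 6 + 50 - 10) + (9 + 18)*(-129) = -10*(-8)/70 + 27*(-129) = -10*1/70*(-8) - 3483 = 8/7 - 3483 = -24373/7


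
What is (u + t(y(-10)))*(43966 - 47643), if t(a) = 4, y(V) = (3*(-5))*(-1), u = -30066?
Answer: 110537974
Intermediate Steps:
y(V) = 15 (y(V) = -15*(-1) = 15)
(u + t(y(-10)))*(43966 - 47643) = (-30066 + 4)*(43966 - 47643) = -30062*(-3677) = 110537974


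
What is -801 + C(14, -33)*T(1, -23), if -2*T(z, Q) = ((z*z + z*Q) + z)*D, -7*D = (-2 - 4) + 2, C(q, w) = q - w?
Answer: -519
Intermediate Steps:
D = 4/7 (D = -((-2 - 4) + 2)/7 = -(-6 + 2)/7 = -⅐*(-4) = 4/7 ≈ 0.57143)
T(z, Q) = -2*z/7 - 2*z²/7 - 2*Q*z/7 (T(z, Q) = -((z*z + z*Q) + z)*4/(2*7) = -((z² + Q*z) + z)*4/(2*7) = -(z + z² + Q*z)*4/(2*7) = -(4*z/7 + 4*z²/7 + 4*Q*z/7)/2 = -2*z/7 - 2*z²/7 - 2*Q*z/7)
-801 + C(14, -33)*T(1, -23) = -801 + (14 - 1*(-33))*(-2/7*1*(1 - 23 + 1)) = -801 + (14 + 33)*(-2/7*1*(-21)) = -801 + 47*6 = -801 + 282 = -519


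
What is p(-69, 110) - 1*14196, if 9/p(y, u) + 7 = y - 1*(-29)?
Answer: -667221/47 ≈ -14196.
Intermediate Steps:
p(y, u) = 9/(22 + y) (p(y, u) = 9/(-7 + (y - 1*(-29))) = 9/(-7 + (y + 29)) = 9/(-7 + (29 + y)) = 9/(22 + y))
p(-69, 110) - 1*14196 = 9/(22 - 69) - 1*14196 = 9/(-47) - 14196 = 9*(-1/47) - 14196 = -9/47 - 14196 = -667221/47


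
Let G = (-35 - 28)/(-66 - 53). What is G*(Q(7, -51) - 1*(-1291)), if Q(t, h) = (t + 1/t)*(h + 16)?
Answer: 9369/17 ≈ 551.12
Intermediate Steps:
Q(t, h) = (16 + h)*(t + 1/t) (Q(t, h) = (t + 1/t)*(16 + h) = (16 + h)*(t + 1/t))
G = 9/17 (G = -63/(-119) = -63*(-1/119) = 9/17 ≈ 0.52941)
G*(Q(7, -51) - 1*(-1291)) = 9*((16 - 51 + 7²*(16 - 51))/7 - 1*(-1291))/17 = 9*((16 - 51 + 49*(-35))/7 + 1291)/17 = 9*((16 - 51 - 1715)/7 + 1291)/17 = 9*((⅐)*(-1750) + 1291)/17 = 9*(-250 + 1291)/17 = (9/17)*1041 = 9369/17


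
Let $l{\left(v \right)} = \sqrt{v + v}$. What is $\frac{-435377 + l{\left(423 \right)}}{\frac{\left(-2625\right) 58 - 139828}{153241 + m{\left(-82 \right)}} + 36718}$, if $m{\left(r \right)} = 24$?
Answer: $- \frac{66728055905}{5627292192} + \frac{153265 \sqrt{94}}{1875764064} \approx -11.857$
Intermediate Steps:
$l{\left(v \right)} = \sqrt{2} \sqrt{v}$ ($l{\left(v \right)} = \sqrt{2 v} = \sqrt{2} \sqrt{v}$)
$\frac{-435377 + l{\left(423 \right)}}{\frac{\left(-2625\right) 58 - 139828}{153241 + m{\left(-82 \right)}} + 36718} = \frac{-435377 + \sqrt{2} \sqrt{423}}{\frac{\left(-2625\right) 58 - 139828}{153241 + 24} + 36718} = \frac{-435377 + \sqrt{2} \cdot 3 \sqrt{47}}{\frac{-152250 - 139828}{153265} + 36718} = \frac{-435377 + 3 \sqrt{94}}{\left(-292078\right) \frac{1}{153265} + 36718} = \frac{-435377 + 3 \sqrt{94}}{- \frac{292078}{153265} + 36718} = \frac{-435377 + 3 \sqrt{94}}{\frac{5627292192}{153265}} = \left(-435377 + 3 \sqrt{94}\right) \frac{153265}{5627292192} = - \frac{66728055905}{5627292192} + \frac{153265 \sqrt{94}}{1875764064}$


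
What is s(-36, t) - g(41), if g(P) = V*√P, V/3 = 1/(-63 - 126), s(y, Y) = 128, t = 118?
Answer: 128 + √41/63 ≈ 128.10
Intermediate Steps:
V = -1/63 (V = 3/(-63 - 126) = 3/(-189) = 3*(-1/189) = -1/63 ≈ -0.015873)
g(P) = -√P/63
s(-36, t) - g(41) = 128 - (-1)*√41/63 = 128 + √41/63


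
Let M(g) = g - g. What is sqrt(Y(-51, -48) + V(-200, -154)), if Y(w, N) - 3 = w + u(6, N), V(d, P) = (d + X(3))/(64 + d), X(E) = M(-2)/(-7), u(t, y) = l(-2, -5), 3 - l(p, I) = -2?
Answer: I*sqrt(12002)/17 ≈ 6.4443*I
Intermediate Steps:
M(g) = 0
l(p, I) = 5 (l(p, I) = 3 - 1*(-2) = 3 + 2 = 5)
u(t, y) = 5
X(E) = 0 (X(E) = 0/(-7) = 0*(-1/7) = 0)
V(d, P) = d/(64 + d) (V(d, P) = (d + 0)/(64 + d) = d/(64 + d))
Y(w, N) = 8 + w (Y(w, N) = 3 + (w + 5) = 3 + (5 + w) = 8 + w)
sqrt(Y(-51, -48) + V(-200, -154)) = sqrt((8 - 51) - 200/(64 - 200)) = sqrt(-43 - 200/(-136)) = sqrt(-43 - 200*(-1/136)) = sqrt(-43 + 25/17) = sqrt(-706/17) = I*sqrt(12002)/17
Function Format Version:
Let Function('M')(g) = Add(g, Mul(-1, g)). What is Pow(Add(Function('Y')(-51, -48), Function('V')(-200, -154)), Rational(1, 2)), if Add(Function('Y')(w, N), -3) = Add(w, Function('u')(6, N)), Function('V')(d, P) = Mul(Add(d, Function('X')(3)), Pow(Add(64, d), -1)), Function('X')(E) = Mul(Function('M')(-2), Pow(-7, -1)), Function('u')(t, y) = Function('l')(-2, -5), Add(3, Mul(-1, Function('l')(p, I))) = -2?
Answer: Mul(Rational(1, 17), I, Pow(12002, Rational(1, 2))) ≈ Mul(6.4443, I)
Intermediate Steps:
Function('M')(g) = 0
Function('l')(p, I) = 5 (Function('l')(p, I) = Add(3, Mul(-1, -2)) = Add(3, 2) = 5)
Function('u')(t, y) = 5
Function('X')(E) = 0 (Function('X')(E) = Mul(0, Pow(-7, -1)) = Mul(0, Rational(-1, 7)) = 0)
Function('V')(d, P) = Mul(d, Pow(Add(64, d), -1)) (Function('V')(d, P) = Mul(Add(d, 0), Pow(Add(64, d), -1)) = Mul(d, Pow(Add(64, d), -1)))
Function('Y')(w, N) = Add(8, w) (Function('Y')(w, N) = Add(3, Add(w, 5)) = Add(3, Add(5, w)) = Add(8, w))
Pow(Add(Function('Y')(-51, -48), Function('V')(-200, -154)), Rational(1, 2)) = Pow(Add(Add(8, -51), Mul(-200, Pow(Add(64, -200), -1))), Rational(1, 2)) = Pow(Add(-43, Mul(-200, Pow(-136, -1))), Rational(1, 2)) = Pow(Add(-43, Mul(-200, Rational(-1, 136))), Rational(1, 2)) = Pow(Add(-43, Rational(25, 17)), Rational(1, 2)) = Pow(Rational(-706, 17), Rational(1, 2)) = Mul(Rational(1, 17), I, Pow(12002, Rational(1, 2)))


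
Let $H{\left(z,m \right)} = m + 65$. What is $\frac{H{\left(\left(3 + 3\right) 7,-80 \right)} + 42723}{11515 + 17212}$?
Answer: $\frac{42708}{28727} \approx 1.4867$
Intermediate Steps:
$H{\left(z,m \right)} = 65 + m$
$\frac{H{\left(\left(3 + 3\right) 7,-80 \right)} + 42723}{11515 + 17212} = \frac{\left(65 - 80\right) + 42723}{11515 + 17212} = \frac{-15 + 42723}{28727} = 42708 \cdot \frac{1}{28727} = \frac{42708}{28727}$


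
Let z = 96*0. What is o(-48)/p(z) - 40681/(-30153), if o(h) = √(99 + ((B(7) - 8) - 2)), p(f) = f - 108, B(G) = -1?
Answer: 40681/30153 - √22/54 ≈ 1.2623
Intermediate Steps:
z = 0
p(f) = -108 + f
o(h) = 2*√22 (o(h) = √(99 + ((-1 - 8) - 2)) = √(99 + (-9 - 2)) = √(99 - 11) = √88 = 2*√22)
o(-48)/p(z) - 40681/(-30153) = (2*√22)/(-108 + 0) - 40681/(-30153) = (2*√22)/(-108) - 40681*(-1/30153) = (2*√22)*(-1/108) + 40681/30153 = -√22/54 + 40681/30153 = 40681/30153 - √22/54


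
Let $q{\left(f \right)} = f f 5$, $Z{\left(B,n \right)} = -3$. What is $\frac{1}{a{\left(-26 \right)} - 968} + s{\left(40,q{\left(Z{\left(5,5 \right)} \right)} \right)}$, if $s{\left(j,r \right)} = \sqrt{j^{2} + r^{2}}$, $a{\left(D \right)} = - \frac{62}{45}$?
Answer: $- \frac{45}{43622} + 5 \sqrt{145} \approx 60.207$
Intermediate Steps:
$a{\left(D \right)} = - \frac{62}{45}$ ($a{\left(D \right)} = \left(-62\right) \frac{1}{45} = - \frac{62}{45}$)
$q{\left(f \right)} = 5 f^{2}$ ($q{\left(f \right)} = f^{2} \cdot 5 = 5 f^{2}$)
$\frac{1}{a{\left(-26 \right)} - 968} + s{\left(40,q{\left(Z{\left(5,5 \right)} \right)} \right)} = \frac{1}{- \frac{62}{45} - 968} + \sqrt{40^{2} + \left(5 \left(-3\right)^{2}\right)^{2}} = \frac{1}{- \frac{43622}{45}} + \sqrt{1600 + \left(5 \cdot 9\right)^{2}} = - \frac{45}{43622} + \sqrt{1600 + 45^{2}} = - \frac{45}{43622} + \sqrt{1600 + 2025} = - \frac{45}{43622} + \sqrt{3625} = - \frac{45}{43622} + 5 \sqrt{145}$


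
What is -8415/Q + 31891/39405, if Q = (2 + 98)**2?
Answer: -507323/15762000 ≈ -0.032186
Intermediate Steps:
Q = 10000 (Q = 100**2 = 10000)
-8415/Q + 31891/39405 = -8415/10000 + 31891/39405 = -8415*1/10000 + 31891*(1/39405) = -1683/2000 + 31891/39405 = -507323/15762000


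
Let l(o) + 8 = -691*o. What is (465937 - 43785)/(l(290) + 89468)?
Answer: -211076/55465 ≈ -3.8056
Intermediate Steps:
l(o) = -8 - 691*o
(465937 - 43785)/(l(290) + 89468) = (465937 - 43785)/((-8 - 691*290) + 89468) = 422152/((-8 - 200390) + 89468) = 422152/(-200398 + 89468) = 422152/(-110930) = 422152*(-1/110930) = -211076/55465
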